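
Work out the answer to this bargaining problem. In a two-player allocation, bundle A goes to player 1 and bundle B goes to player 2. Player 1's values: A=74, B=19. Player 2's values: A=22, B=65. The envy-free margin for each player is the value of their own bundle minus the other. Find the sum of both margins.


Step 1: Player 1's margin = v1(A) - v1(B) = 74 - 19 = 55
Step 2: Player 2's margin = v2(B) - v2(A) = 65 - 22 = 43
Step 3: Total margin = 55 + 43 = 98

98


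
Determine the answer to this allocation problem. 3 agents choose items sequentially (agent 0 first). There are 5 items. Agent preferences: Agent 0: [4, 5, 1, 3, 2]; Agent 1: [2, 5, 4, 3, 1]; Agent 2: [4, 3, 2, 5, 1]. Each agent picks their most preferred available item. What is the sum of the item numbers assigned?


Step 1: Agent 0 picks item 4
Step 2: Agent 1 picks item 2
Step 3: Agent 2 picks item 3
Step 4: Sum = 4 + 2 + 3 = 9

9


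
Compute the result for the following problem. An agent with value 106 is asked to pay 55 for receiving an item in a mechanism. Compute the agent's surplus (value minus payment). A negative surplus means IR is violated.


Step 1: Surplus = value - payment = 106 - 55 = 51
Step 2: IR is satisfied (surplus >= 0)

51


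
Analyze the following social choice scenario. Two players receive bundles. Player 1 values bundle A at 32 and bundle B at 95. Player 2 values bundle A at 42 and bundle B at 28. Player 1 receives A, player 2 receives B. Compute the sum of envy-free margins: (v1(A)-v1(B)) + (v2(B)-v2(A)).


Step 1: Player 1's margin = v1(A) - v1(B) = 32 - 95 = -63
Step 2: Player 2's margin = v2(B) - v2(A) = 28 - 42 = -14
Step 3: Total margin = -63 + -14 = -77

-77


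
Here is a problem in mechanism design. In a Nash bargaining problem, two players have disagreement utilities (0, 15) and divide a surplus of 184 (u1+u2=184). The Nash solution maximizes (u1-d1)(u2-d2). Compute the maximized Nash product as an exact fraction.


Step 1: The Nash solution splits surplus symmetrically above the disagreement point
Step 2: u1 = (total + d1 - d2)/2 = (184 + 0 - 15)/2 = 169/2
Step 3: u2 = (total - d1 + d2)/2 = (184 - 0 + 15)/2 = 199/2
Step 4: Nash product = (169/2 - 0) * (199/2 - 15)
Step 5: = 169/2 * 169/2 = 28561/4

28561/4


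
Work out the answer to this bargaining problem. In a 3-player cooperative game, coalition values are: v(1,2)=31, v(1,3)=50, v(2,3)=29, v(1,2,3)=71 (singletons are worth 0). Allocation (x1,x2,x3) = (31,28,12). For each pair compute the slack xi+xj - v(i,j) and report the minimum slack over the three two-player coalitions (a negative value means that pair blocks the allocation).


Step 1: Slack for coalition (1,2): x1+x2 - v12 = 59 - 31 = 28
Step 2: Slack for coalition (1,3): x1+x3 - v13 = 43 - 50 = -7
Step 3: Slack for coalition (2,3): x2+x3 - v23 = 40 - 29 = 11
Step 4: Minimum slack = min(28, -7, 11) = -7, attained by (1,3); coalition (1,3) can block (slack < 0), so the allocation is not in the core

-7


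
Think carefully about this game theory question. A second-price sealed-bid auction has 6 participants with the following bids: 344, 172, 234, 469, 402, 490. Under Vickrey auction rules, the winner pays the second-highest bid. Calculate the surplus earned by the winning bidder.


Step 1: Sort bids in descending order: 490, 469, 402, 344, 234, 172
Step 2: The winning bid is the highest: 490
Step 3: The payment equals the second-highest bid: 469
Step 4: Surplus = winner's bid - payment = 490 - 469 = 21

21


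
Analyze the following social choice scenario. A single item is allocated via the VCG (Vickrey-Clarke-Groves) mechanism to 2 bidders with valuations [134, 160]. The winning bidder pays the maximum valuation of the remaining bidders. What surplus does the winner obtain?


Step 1: The winner is the agent with the highest value: agent 1 with value 160
Step 2: Values of other agents: [134]
Step 3: VCG payment = max of others' values = 134
Step 4: Surplus = 160 - 134 = 26

26


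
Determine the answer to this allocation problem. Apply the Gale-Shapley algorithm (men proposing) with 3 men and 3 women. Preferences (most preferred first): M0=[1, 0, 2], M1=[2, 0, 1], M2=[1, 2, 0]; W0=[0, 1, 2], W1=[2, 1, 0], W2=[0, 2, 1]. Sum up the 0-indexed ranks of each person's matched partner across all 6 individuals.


Step 1: Run Gale-Shapley (men propose, women hold best offer):
  M0 proposes to W1; she accepts
  M1 proposes to W2; she accepts
  M2 proposes to W1; she switches from M0
  M0 proposes to W0; she accepts
Step 2: Final matching: W0-M0, W1-M2, W2-M1
Step 3: 0-indexed ranks (man's rank of his match, then woman's): 1 + 0 + 0 + 0 + 0 + 2
Step 4: Total rank sum = 3

3


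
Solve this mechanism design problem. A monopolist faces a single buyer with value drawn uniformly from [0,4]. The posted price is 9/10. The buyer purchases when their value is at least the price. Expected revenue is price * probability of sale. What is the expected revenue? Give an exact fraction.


Step 1: Posted price r = 9/10, value support [0,4]
Step 2: P(v >= r) = (4 - 9/10)/4 = 31/40
Step 3: Expected revenue = r * P(v >= r) = 9/10 * 31/40
Step 4: Revenue = 279/400

279/400


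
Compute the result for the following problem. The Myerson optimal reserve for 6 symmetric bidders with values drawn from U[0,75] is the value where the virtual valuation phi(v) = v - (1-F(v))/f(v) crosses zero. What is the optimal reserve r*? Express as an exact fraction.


Step 1: For U[0,75], F(v) = v/75 and f(v) = 1/75
Step 2: phi(v) = v - (1 - v/75)/(1/75) = v - (75 - v) = 2v - 75
Step 3: Set phi(r*) = 0: 2r* - 75 = 0
Step 4: r* = 75/2 (the number of bidders n = 6 does not enter)

75/2


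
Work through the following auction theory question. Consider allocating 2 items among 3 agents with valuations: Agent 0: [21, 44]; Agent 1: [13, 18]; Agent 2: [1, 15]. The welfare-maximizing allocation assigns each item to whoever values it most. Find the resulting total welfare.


Step 1: For each item, find the maximum value among all agents.
Step 2: Item 0 -> Agent 0 (value 21)
Step 3: Item 1 -> Agent 0 (value 44)
Step 4: Total welfare = 21 + 44 = 65

65


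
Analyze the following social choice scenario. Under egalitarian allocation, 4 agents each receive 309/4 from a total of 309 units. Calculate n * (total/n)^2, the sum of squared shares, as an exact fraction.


Step 1: Each agent's share = 309/4
Step 2: Square of each share = (309/4)^2 = 95481/16
Step 3: Sum of squares = 4 * 95481/16 = 95481/4

95481/4


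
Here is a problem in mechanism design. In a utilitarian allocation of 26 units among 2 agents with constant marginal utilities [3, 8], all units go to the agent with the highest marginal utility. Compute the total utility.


Step 1: The marginal utilities are [3, 8]
Step 2: The highest marginal utility is 8
Step 3: All 26 units go to that agent
Step 4: Total utility = 8 * 26 = 208

208


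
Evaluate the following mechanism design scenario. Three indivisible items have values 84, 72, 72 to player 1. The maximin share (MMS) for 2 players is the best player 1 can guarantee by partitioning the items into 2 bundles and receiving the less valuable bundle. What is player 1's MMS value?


Step 1: Item values = 84, 72, 72
Step 2: Enumerate all 2-bundle partitions and take the smaller bundle:
  Partition 1: {84} vs {72,72} -> bundles 84, 144; min = 84
  Partition 2: {72} vs {84,72} -> bundles 72, 156; min = 72
  Partition 3: {72} vs {84,72} -> bundles 72, 156; min = 72
Step 3: MMS = max(84, 72, 72) = 84

84


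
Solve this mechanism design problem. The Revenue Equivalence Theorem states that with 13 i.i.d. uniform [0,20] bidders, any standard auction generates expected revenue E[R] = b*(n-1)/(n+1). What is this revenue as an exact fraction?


Step 1: By Revenue Equivalence, expected revenue = b*(n-1)/(n+1)
Step 2: Substituting n = 13, b = 20
Step 3: Revenue = 20*(13-1)/(13+1) = 20*12/14
Step 4: Revenue = 240/14 = 120/7

120/7


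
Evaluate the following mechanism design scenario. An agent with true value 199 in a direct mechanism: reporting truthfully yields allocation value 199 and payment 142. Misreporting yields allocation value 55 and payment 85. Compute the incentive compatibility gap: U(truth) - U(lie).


Step 1: U(truth) = value - payment = 199 - 142 = 57
Step 2: U(lie) = allocation - payment = 55 - 85 = -30
Step 3: IC gap = 57 - (-30) = 87

87


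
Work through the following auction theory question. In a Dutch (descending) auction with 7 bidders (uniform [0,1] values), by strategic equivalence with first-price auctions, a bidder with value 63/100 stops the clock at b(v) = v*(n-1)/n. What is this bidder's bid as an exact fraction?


Step 1: Dutch auctions are strategically equivalent to first-price auctions
Step 2: The equilibrium bid is b(v) = v*(n-1)/n
Step 3: b = 63/100 * 6/7
Step 4: b = 27/50

27/50


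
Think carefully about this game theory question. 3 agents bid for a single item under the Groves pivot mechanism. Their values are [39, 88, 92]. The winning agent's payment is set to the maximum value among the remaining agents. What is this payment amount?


Step 1: The efficient winner is agent 2 with value 92
Step 2: Other agents' values: [39, 88]
Step 3: Pivot payment = max(others) = 88
Step 4: The winner pays 88

88


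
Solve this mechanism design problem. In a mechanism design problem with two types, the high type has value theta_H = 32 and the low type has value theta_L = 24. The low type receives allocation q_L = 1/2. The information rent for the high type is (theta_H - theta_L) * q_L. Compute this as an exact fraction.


Step 1: theta_H - theta_L = 32 - 24 = 8
Step 2: Information rent = (theta_H - theta_L) * q_L
Step 3: = 8 * 1/2
Step 4: = 4

4


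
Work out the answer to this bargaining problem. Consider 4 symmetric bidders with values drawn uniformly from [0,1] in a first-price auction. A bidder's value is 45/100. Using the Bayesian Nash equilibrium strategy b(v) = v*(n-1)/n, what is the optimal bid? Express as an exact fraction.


Step 1: The symmetric BNE bidding function is b(v) = v * (n-1) / n
Step 2: Substitute v = 9/20 and n = 4
Step 3: b = 9/20 * 3/4
Step 4: b = 27/80

27/80


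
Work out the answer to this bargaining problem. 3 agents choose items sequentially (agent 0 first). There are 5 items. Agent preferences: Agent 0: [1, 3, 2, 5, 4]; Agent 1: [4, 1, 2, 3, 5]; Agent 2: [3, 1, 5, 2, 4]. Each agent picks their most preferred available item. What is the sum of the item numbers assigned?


Step 1: Agent 0 picks item 1
Step 2: Agent 1 picks item 4
Step 3: Agent 2 picks item 3
Step 4: Sum = 1 + 4 + 3 = 8

8


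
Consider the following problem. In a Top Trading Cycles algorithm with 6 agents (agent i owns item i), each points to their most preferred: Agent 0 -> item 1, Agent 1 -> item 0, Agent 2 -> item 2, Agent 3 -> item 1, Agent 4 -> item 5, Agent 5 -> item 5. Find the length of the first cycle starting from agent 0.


Step 1: Trace the pointer graph from agent 0: 0 -> 1 -> 0
Step 2: A cycle is detected when we revisit agent 0
Step 3: The cycle is: 0 -> 1 -> 0
Step 4: Cycle length = 2

2


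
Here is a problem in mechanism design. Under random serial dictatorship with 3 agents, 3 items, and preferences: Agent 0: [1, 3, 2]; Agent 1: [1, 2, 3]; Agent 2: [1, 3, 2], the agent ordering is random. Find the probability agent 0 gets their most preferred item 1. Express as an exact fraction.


Step 1: Agent 0 wants item 1
Step 2: There are 6 possible orderings of agents
Step 3: In 2 orderings, agent 0 gets item 1
Step 4: Probability = 2/6 = 1/3

1/3


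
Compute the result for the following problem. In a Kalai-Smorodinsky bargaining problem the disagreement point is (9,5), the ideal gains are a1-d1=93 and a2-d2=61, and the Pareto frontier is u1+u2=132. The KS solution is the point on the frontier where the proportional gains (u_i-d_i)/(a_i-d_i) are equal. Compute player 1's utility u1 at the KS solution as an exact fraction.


Step 1: At the KS point, (u1-d1)/r1 = (u2-d2)/r2 = t and u1+u2 = 132
Step 2: u1 = d1 + r1*t and u2 = d2 + r2*t, so (d1 + r1*t) + (d2 + r2*t) = 132
Step 3: t = (132 - 9 - 5)/(93 + 61) = 118/154 = 59/77
Step 4: u1 = d1 + r1*t = 9 + 93 * 59/77 = 6180/77
Step 5: (Check: u2 = d2 + r2*t = 3984/77; u1+u2 = 6180/77 + 3984/77 = 132, on the frontier.)

6180/77


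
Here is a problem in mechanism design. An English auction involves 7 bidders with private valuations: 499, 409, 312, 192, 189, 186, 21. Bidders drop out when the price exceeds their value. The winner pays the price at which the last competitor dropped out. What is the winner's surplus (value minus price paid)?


Step 1: Identify the highest value: 499
Step 2: Identify the second-highest value: 409
Step 3: The final price = second-highest value = 409
Step 4: Surplus = 499 - 409 = 90

90


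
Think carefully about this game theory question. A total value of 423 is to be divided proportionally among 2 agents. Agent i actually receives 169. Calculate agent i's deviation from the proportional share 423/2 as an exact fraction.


Step 1: Proportional share = 423/2
Step 2: Agent's actual allocation = 169
Step 3: Excess = 169 - 423/2 = -85/2

-85/2


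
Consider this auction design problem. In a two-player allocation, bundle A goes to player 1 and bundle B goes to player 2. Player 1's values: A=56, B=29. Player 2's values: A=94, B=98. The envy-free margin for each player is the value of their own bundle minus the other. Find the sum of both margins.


Step 1: Player 1's margin = v1(A) - v1(B) = 56 - 29 = 27
Step 2: Player 2's margin = v2(B) - v2(A) = 98 - 94 = 4
Step 3: Total margin = 27 + 4 = 31

31


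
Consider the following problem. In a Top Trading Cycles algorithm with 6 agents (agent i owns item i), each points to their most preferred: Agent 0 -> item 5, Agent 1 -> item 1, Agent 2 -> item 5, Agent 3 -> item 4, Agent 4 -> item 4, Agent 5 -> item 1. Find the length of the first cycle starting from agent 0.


Step 1: Trace the pointer graph from agent 0: 0 -> 5 -> 1 -> 1
Step 2: A cycle is detected when we revisit agent 1
Step 3: The cycle is: 1 -> 1
Step 4: Cycle length = 1

1


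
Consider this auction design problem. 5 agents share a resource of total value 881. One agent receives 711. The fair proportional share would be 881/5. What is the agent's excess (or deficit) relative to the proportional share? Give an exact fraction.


Step 1: Proportional share = 881/5
Step 2: Agent's actual allocation = 711
Step 3: Excess = 711 - 881/5 = 2674/5

2674/5


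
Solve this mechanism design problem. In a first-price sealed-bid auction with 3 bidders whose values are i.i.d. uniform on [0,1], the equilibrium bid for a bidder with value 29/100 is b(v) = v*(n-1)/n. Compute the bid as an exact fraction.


Step 1: The symmetric BNE bidding function is b(v) = v * (n-1) / n
Step 2: Substitute v = 29/100 and n = 3
Step 3: b = 29/100 * 2/3
Step 4: b = 29/150

29/150


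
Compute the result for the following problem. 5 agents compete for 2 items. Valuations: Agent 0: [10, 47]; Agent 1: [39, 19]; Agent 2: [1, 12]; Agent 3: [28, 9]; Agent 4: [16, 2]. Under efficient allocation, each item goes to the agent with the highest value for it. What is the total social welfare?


Step 1: For each item, find the maximum value among all agents.
Step 2: Item 0 -> Agent 1 (value 39)
Step 3: Item 1 -> Agent 0 (value 47)
Step 4: Total welfare = 39 + 47 = 86

86


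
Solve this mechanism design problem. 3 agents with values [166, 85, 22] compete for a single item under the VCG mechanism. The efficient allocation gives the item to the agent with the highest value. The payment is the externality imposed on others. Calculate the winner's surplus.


Step 1: The winner is the agent with the highest value: agent 0 with value 166
Step 2: Values of other agents: [85, 22]
Step 3: VCG payment = max of others' values = 85
Step 4: Surplus = 166 - 85 = 81

81


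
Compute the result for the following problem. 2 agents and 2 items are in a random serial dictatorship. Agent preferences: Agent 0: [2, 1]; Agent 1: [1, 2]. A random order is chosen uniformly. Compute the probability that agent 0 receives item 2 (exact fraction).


Step 1: Agent 0 wants item 2
Step 2: There are 2 possible orderings of agents
Step 3: In 2 orderings, agent 0 gets item 2
Step 4: Probability = 2/2 = 1

1


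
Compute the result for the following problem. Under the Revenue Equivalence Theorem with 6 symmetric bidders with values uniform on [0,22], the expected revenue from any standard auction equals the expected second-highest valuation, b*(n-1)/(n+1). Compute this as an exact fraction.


Step 1: By Revenue Equivalence, expected revenue = b*(n-1)/(n+1)
Step 2: Substituting n = 6, b = 22
Step 3: Revenue = 22*(6-1)/(6+1) = 22*5/7
Step 4: Revenue = 110/7

110/7


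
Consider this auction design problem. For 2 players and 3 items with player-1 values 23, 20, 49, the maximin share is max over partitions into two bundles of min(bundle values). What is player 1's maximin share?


Step 1: Item values = 23, 20, 49
Step 2: Enumerate all 2-bundle partitions and take the smaller bundle:
  Partition 1: {23} vs {20,49} -> bundles 23, 69; min = 23
  Partition 2: {20} vs {23,49} -> bundles 20, 72; min = 20
  Partition 3: {49} vs {23,20} -> bundles 49, 43; min = 43
Step 3: MMS = max(23, 20, 43) = 43

43


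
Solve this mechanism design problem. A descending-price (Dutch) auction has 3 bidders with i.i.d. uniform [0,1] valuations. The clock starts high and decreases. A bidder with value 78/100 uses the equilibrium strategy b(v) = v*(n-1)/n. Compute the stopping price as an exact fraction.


Step 1: Dutch auctions are strategically equivalent to first-price auctions
Step 2: The equilibrium bid is b(v) = v*(n-1)/n
Step 3: b = 39/50 * 2/3
Step 4: b = 13/25

13/25


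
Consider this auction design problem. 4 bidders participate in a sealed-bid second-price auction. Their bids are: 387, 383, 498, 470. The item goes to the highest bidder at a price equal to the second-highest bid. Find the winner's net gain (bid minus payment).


Step 1: Sort bids in descending order: 498, 470, 387, 383
Step 2: The winning bid is the highest: 498
Step 3: The payment equals the second-highest bid: 470
Step 4: Surplus = winner's bid - payment = 498 - 470 = 28

28


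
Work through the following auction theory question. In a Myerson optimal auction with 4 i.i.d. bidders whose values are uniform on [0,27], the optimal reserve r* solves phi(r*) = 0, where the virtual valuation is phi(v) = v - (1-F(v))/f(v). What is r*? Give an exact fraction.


Step 1: For U[0,27], F(v) = v/27 and f(v) = 1/27
Step 2: phi(v) = v - (1 - v/27)/(1/27) = v - (27 - v) = 2v - 27
Step 3: Set phi(r*) = 0: 2r* - 27 = 0
Step 4: r* = 27/2 (the number of bidders n = 4 does not enter)

27/2


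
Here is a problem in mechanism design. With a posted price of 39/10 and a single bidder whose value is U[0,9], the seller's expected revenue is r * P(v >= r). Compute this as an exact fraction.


Step 1: Posted price r = 39/10, value support [0,9]
Step 2: P(v >= r) = (9 - 39/10)/9 = 17/30
Step 3: Expected revenue = r * P(v >= r) = 39/10 * 17/30
Step 4: Revenue = 221/100

221/100


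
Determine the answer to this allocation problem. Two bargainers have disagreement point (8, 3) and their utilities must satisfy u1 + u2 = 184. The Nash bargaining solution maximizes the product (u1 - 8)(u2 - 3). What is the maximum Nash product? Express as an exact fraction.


Step 1: The Nash solution splits surplus symmetrically above the disagreement point
Step 2: u1 = (total + d1 - d2)/2 = (184 + 8 - 3)/2 = 189/2
Step 3: u2 = (total - d1 + d2)/2 = (184 - 8 + 3)/2 = 179/2
Step 4: Nash product = (189/2 - 8) * (179/2 - 3)
Step 5: = 173/2 * 173/2 = 29929/4

29929/4


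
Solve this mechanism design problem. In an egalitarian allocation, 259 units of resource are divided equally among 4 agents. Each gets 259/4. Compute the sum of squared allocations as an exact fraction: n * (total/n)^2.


Step 1: Each agent's share = 259/4
Step 2: Square of each share = (259/4)^2 = 67081/16
Step 3: Sum of squares = 4 * 67081/16 = 67081/4

67081/4


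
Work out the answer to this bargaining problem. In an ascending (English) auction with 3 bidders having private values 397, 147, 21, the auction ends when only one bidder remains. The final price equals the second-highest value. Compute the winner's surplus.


Step 1: Identify the highest value: 397
Step 2: Identify the second-highest value: 147
Step 3: The final price = second-highest value = 147
Step 4: Surplus = 397 - 147 = 250

250


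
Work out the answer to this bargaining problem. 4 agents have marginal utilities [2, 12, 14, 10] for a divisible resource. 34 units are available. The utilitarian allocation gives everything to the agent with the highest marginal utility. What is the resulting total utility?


Step 1: The marginal utilities are [2, 12, 14, 10]
Step 2: The highest marginal utility is 14
Step 3: All 34 units go to that agent
Step 4: Total utility = 14 * 34 = 476

476


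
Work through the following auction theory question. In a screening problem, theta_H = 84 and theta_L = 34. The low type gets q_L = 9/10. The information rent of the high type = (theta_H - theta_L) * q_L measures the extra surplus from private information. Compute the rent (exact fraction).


Step 1: theta_H - theta_L = 84 - 34 = 50
Step 2: Information rent = (theta_H - theta_L) * q_L
Step 3: = 50 * 9/10
Step 4: = 45

45


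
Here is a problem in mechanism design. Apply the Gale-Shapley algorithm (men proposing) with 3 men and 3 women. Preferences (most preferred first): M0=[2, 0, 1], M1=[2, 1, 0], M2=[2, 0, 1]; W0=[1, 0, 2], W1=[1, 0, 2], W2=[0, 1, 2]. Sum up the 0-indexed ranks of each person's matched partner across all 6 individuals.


Step 1: Run Gale-Shapley (men propose, women hold best offer):
  M0 proposes to W2; she accepts
  M1 proposes to W2; rejected
  M1 proposes to W1; she accepts
  M2 proposes to W2; rejected
  M2 proposes to W0; she accepts
Step 2: Final matching: W0-M2, W1-M1, W2-M0
Step 3: 0-indexed ranks (man's rank of his match, then woman's): 1 + 2 + 1 + 0 + 0 + 0
Step 4: Total rank sum = 4

4


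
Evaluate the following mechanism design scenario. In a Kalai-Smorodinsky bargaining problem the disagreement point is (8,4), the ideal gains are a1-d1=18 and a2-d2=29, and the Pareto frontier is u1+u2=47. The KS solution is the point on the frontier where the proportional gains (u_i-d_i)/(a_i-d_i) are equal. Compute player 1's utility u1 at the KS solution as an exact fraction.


Step 1: At the KS point, (u1-d1)/r1 = (u2-d2)/r2 = t and u1+u2 = 47
Step 2: u1 = d1 + r1*t and u2 = d2 + r2*t, so (d1 + r1*t) + (d2 + r2*t) = 47
Step 3: t = (47 - 8 - 4)/(18 + 29) = 35/47
Step 4: u1 = d1 + r1*t = 8 + 18 * 35/47 = 1006/47
Step 5: (Check: u2 = d2 + r2*t = 1203/47; u1+u2 = 1006/47 + 1203/47 = 47, on the frontier.)

1006/47


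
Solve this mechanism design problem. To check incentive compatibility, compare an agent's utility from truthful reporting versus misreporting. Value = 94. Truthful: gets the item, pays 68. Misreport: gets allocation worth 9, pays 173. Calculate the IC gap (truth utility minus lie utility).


Step 1: U(truth) = value - payment = 94 - 68 = 26
Step 2: U(lie) = allocation - payment = 9 - 173 = -164
Step 3: IC gap = 26 - (-164) = 190

190


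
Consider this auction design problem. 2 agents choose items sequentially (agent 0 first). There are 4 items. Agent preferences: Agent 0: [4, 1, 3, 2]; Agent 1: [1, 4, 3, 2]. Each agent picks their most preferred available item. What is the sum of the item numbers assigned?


Step 1: Agent 0 picks item 4
Step 2: Agent 1 picks item 1
Step 3: Sum = 4 + 1 = 5

5


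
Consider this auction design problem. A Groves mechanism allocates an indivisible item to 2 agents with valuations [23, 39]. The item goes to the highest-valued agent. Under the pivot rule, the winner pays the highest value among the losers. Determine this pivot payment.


Step 1: The efficient winner is agent 1 with value 39
Step 2: Other agents' values: [23]
Step 3: Pivot payment = max(others) = 23
Step 4: The winner pays 23

23


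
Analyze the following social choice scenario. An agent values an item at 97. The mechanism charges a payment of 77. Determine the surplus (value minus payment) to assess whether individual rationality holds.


Step 1: Surplus = value - payment = 97 - 77 = 20
Step 2: IR is satisfied (surplus >= 0)

20


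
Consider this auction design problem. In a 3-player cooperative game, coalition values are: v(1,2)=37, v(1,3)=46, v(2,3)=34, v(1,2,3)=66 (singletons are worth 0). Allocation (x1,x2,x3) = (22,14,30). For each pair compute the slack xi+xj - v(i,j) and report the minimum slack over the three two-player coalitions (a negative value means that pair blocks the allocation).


Step 1: Slack for coalition (1,2): x1+x2 - v12 = 36 - 37 = -1
Step 2: Slack for coalition (1,3): x1+x3 - v13 = 52 - 46 = 6
Step 3: Slack for coalition (2,3): x2+x3 - v23 = 44 - 34 = 10
Step 4: Minimum slack = min(-1, 6, 10) = -1, attained by (1,2); coalition (1,2) can block (slack < 0), so the allocation is not in the core

-1


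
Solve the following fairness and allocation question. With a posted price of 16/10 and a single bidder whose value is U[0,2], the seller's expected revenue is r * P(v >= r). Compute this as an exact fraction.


Step 1: Posted price r = 8/5, value support [0,2]
Step 2: P(v >= r) = (2 - 8/5)/2 = 1/5
Step 3: Expected revenue = r * P(v >= r) = 8/5 * 1/5
Step 4: Revenue = 8/25

8/25


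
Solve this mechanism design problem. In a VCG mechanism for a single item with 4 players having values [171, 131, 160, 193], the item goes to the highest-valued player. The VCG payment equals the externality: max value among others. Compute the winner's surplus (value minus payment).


Step 1: The winner is the agent with the highest value: agent 3 with value 193
Step 2: Values of other agents: [171, 131, 160]
Step 3: VCG payment = max of others' values = 171
Step 4: Surplus = 193 - 171 = 22

22


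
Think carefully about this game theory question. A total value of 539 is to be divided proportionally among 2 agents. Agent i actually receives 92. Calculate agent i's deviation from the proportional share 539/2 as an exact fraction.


Step 1: Proportional share = 539/2
Step 2: Agent's actual allocation = 92
Step 3: Excess = 92 - 539/2 = -355/2

-355/2


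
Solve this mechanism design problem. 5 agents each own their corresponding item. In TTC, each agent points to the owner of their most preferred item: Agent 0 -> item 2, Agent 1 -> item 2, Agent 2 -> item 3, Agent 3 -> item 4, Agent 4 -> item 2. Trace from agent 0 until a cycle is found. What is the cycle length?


Step 1: Trace the pointer graph from agent 0: 0 -> 2 -> 3 -> 4 -> 2
Step 2: A cycle is detected when we revisit agent 2
Step 3: The cycle is: 2 -> 3 -> 4 -> 2
Step 4: Cycle length = 3

3


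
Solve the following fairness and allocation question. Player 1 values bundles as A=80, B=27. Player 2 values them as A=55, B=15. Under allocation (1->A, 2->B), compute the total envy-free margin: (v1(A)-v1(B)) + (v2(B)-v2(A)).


Step 1: Player 1's margin = v1(A) - v1(B) = 80 - 27 = 53
Step 2: Player 2's margin = v2(B) - v2(A) = 15 - 55 = -40
Step 3: Total margin = 53 + -40 = 13

13


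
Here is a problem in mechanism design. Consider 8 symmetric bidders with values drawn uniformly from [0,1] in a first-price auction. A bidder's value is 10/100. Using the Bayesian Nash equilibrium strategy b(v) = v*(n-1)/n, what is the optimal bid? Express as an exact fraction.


Step 1: The symmetric BNE bidding function is b(v) = v * (n-1) / n
Step 2: Substitute v = 1/10 and n = 8
Step 3: b = 1/10 * 7/8
Step 4: b = 7/80

7/80


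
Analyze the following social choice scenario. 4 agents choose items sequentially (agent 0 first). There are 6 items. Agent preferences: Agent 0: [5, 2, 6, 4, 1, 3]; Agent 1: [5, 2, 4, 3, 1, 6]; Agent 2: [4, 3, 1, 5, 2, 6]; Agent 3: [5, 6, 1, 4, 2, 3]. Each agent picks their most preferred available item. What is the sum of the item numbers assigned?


Step 1: Agent 0 picks item 5
Step 2: Agent 1 picks item 2
Step 3: Agent 2 picks item 4
Step 4: Agent 3 picks item 6
Step 5: Sum = 5 + 2 + 4 + 6 = 17

17


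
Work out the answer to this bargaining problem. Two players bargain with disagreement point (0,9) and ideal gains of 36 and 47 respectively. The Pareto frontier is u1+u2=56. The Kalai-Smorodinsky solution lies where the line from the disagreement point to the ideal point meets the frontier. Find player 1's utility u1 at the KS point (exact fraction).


Step 1: At the KS point, (u1-d1)/r1 = (u2-d2)/r2 = t and u1+u2 = 56
Step 2: u1 = d1 + r1*t and u2 = d2 + r2*t, so (d1 + r1*t) + (d2 + r2*t) = 56
Step 3: t = (56 - 0 - 9)/(36 + 47) = 47/83
Step 4: u1 = d1 + r1*t = 0 + 36 * 47/83 = 1692/83
Step 5: (Check: u2 = d2 + r2*t = 2956/83; u1+u2 = 1692/83 + 2956/83 = 56, on the frontier.)

1692/83


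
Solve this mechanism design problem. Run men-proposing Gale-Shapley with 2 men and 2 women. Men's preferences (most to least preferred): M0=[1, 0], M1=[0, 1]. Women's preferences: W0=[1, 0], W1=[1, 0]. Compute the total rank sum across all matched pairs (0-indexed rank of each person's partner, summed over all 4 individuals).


Step 1: Run Gale-Shapley (men propose, women hold best offer):
  M0 proposes to W1; she accepts
  M1 proposes to W0; she accepts
Step 2: Final matching: W0-M1, W1-M0
Step 3: 0-indexed ranks (man's rank of his match, then woman's): 0 + 0 + 0 + 1
Step 4: Total rank sum = 1

1


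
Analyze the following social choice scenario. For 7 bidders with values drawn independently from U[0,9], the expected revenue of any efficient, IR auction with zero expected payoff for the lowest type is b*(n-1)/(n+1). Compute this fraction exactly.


Step 1: By Revenue Equivalence, expected revenue = b*(n-1)/(n+1)
Step 2: Substituting n = 7, b = 9
Step 3: Revenue = 9*(7-1)/(7+1) = 9*6/8
Step 4: Revenue = 54/8 = 27/4

27/4


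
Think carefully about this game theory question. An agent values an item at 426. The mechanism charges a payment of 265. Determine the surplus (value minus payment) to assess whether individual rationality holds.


Step 1: Surplus = value - payment = 426 - 265 = 161
Step 2: IR is satisfied (surplus >= 0)

161


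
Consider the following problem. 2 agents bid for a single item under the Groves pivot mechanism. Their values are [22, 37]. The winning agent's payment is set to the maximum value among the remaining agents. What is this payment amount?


Step 1: The efficient winner is agent 1 with value 37
Step 2: Other agents' values: [22]
Step 3: Pivot payment = max(others) = 22
Step 4: The winner pays 22

22


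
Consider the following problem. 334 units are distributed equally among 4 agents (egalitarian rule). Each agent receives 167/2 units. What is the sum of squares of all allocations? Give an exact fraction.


Step 1: Each agent's share = 334/4 = 167/2
Step 2: Square of each share = (167/2)^2 = 27889/4
Step 3: Sum of squares = 4 * 27889/4 = 27889

27889


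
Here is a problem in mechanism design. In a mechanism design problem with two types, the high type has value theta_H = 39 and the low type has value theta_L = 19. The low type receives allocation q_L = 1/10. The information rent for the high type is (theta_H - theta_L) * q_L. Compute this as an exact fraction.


Step 1: theta_H - theta_L = 39 - 19 = 20
Step 2: Information rent = (theta_H - theta_L) * q_L
Step 3: = 20 * 1/10
Step 4: = 2

2


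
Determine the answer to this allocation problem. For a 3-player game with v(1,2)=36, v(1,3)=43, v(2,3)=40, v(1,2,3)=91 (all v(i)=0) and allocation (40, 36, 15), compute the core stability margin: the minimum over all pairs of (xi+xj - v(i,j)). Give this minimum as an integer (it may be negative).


Step 1: Slack for coalition (1,2): x1+x2 - v12 = 76 - 36 = 40
Step 2: Slack for coalition (1,3): x1+x3 - v13 = 55 - 43 = 12
Step 3: Slack for coalition (2,3): x2+x3 - v23 = 51 - 40 = 11
Step 4: Minimum slack = min(40, 12, 11) = 11, attained by (2,3); no pair can gain by deviating, so the allocation is in the core

11


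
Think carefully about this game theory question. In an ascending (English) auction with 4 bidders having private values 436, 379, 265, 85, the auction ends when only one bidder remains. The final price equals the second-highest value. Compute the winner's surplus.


Step 1: Identify the highest value: 436
Step 2: Identify the second-highest value: 379
Step 3: The final price = second-highest value = 379
Step 4: Surplus = 436 - 379 = 57

57


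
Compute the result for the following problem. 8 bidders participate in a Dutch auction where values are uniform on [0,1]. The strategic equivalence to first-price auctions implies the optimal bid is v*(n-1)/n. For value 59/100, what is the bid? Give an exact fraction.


Step 1: Dutch auctions are strategically equivalent to first-price auctions
Step 2: The equilibrium bid is b(v) = v*(n-1)/n
Step 3: b = 59/100 * 7/8
Step 4: b = 413/800

413/800


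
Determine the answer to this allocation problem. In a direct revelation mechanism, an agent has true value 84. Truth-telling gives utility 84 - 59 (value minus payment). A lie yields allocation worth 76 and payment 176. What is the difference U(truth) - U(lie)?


Step 1: U(truth) = value - payment = 84 - 59 = 25
Step 2: U(lie) = allocation - payment = 76 - 176 = -100
Step 3: IC gap = 25 - (-100) = 125

125


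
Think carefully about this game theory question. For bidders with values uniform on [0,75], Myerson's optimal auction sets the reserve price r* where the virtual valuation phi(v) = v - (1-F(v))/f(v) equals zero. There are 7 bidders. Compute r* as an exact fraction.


Step 1: For U[0,75], F(v) = v/75 and f(v) = 1/75
Step 2: phi(v) = v - (1 - v/75)/(1/75) = v - (75 - v) = 2v - 75
Step 3: Set phi(r*) = 0: 2r* - 75 = 0
Step 4: r* = 75/2 (the number of bidders n = 7 does not enter)

75/2


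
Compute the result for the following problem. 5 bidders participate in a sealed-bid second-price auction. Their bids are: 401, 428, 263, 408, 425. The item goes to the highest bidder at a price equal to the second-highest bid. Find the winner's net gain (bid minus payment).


Step 1: Sort bids in descending order: 428, 425, 408, 401, 263
Step 2: The winning bid is the highest: 428
Step 3: The payment equals the second-highest bid: 425
Step 4: Surplus = winner's bid - payment = 428 - 425 = 3

3


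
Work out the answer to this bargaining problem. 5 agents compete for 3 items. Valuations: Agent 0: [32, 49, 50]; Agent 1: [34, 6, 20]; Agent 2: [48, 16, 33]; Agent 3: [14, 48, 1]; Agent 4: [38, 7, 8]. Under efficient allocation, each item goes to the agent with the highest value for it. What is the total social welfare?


Step 1: For each item, find the maximum value among all agents.
Step 2: Item 0 -> Agent 2 (value 48)
Step 3: Item 1 -> Agent 0 (value 49)
Step 4: Item 2 -> Agent 0 (value 50)
Step 5: Total welfare = 48 + 49 + 50 = 147

147


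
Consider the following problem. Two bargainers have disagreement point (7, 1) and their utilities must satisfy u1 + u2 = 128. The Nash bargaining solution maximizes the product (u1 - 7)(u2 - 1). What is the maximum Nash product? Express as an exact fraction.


Step 1: The Nash solution splits surplus symmetrically above the disagreement point
Step 2: u1 = (total + d1 - d2)/2 = (128 + 7 - 1)/2 = 67
Step 3: u2 = (total - d1 + d2)/2 = (128 - 7 + 1)/2 = 61
Step 4: Nash product = (67 - 7) * (61 - 1)
Step 5: = 60 * 60 = 3600

3600


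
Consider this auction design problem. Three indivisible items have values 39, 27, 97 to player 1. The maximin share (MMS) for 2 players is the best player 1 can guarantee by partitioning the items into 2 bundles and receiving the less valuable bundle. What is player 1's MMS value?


Step 1: Item values = 39, 27, 97
Step 2: Enumerate all 2-bundle partitions and take the smaller bundle:
  Partition 1: {39} vs {27,97} -> bundles 39, 124; min = 39
  Partition 2: {27} vs {39,97} -> bundles 27, 136; min = 27
  Partition 3: {97} vs {39,27} -> bundles 97, 66; min = 66
Step 3: MMS = max(39, 27, 66) = 66

66


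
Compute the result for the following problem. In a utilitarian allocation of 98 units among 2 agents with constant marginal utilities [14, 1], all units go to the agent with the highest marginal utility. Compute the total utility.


Step 1: The marginal utilities are [14, 1]
Step 2: The highest marginal utility is 14
Step 3: All 98 units go to that agent
Step 4: Total utility = 14 * 98 = 1372

1372


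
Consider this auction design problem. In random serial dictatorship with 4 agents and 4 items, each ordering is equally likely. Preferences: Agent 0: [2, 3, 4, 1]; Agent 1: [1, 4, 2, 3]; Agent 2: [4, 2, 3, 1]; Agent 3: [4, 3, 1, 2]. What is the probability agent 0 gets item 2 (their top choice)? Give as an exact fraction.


Step 1: Agent 0 wants item 2
Step 2: There are 24 possible orderings of agents
Step 3: In 20 orderings, agent 0 gets item 2
Step 4: Probability = 20/24 = 5/6

5/6


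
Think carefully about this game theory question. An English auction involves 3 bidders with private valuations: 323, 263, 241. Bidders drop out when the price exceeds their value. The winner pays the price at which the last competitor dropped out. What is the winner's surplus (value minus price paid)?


Step 1: Identify the highest value: 323
Step 2: Identify the second-highest value: 263
Step 3: The final price = second-highest value = 263
Step 4: Surplus = 323 - 263 = 60

60


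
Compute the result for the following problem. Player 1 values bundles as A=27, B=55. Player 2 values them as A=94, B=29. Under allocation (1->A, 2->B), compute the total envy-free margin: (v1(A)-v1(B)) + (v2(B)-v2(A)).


Step 1: Player 1's margin = v1(A) - v1(B) = 27 - 55 = -28
Step 2: Player 2's margin = v2(B) - v2(A) = 29 - 94 = -65
Step 3: Total margin = -28 + -65 = -93

-93


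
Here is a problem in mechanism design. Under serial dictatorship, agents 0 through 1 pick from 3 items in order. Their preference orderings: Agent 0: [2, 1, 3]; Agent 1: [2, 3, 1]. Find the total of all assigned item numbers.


Step 1: Agent 0 picks item 2
Step 2: Agent 1 picks item 3
Step 3: Sum = 2 + 3 = 5

5


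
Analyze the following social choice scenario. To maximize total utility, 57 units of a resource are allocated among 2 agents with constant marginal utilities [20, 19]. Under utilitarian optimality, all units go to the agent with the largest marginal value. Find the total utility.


Step 1: The marginal utilities are [20, 19]
Step 2: The highest marginal utility is 20
Step 3: All 57 units go to that agent
Step 4: Total utility = 20 * 57 = 1140

1140


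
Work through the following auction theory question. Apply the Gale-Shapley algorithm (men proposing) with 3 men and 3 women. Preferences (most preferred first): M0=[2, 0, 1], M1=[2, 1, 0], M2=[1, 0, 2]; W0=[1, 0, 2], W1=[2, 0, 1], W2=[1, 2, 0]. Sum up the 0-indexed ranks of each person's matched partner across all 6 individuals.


Step 1: Run Gale-Shapley (men propose, women hold best offer):
  M0 proposes to W2; she accepts
  M1 proposes to W2; she switches from M0
  M2 proposes to W1; she accepts
  M0 proposes to W0; she accepts
Step 2: Final matching: W0-M0, W1-M2, W2-M1
Step 3: 0-indexed ranks (man's rank of his match, then woman's): 1 + 1 + 0 + 0 + 0 + 0
Step 4: Total rank sum = 2

2


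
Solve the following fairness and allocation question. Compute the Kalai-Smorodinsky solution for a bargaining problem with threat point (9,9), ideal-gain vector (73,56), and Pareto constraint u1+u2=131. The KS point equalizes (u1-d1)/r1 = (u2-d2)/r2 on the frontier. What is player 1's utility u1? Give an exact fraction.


Step 1: At the KS point, (u1-d1)/r1 = (u2-d2)/r2 = t and u1+u2 = 131
Step 2: u1 = d1 + r1*t and u2 = d2 + r2*t, so (d1 + r1*t) + (d2 + r2*t) = 131
Step 3: t = (131 - 9 - 9)/(73 + 56) = 113/129
Step 4: u1 = d1 + r1*t = 9 + 73 * 113/129 = 9410/129
Step 5: (Check: u2 = d2 + r2*t = 7489/129; u1+u2 = 9410/129 + 7489/129 = 131, on the frontier.)

9410/129
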